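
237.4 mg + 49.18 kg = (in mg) 4.918e+07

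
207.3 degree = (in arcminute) 1.244e+04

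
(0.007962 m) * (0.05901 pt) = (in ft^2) 1.784e-06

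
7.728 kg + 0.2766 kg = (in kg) 8.005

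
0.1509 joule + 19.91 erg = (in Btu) 0.000143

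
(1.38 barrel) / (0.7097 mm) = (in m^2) 309.1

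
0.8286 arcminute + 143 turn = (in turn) 143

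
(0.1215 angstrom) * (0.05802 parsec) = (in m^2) 2.175e+04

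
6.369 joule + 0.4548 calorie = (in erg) 8.272e+07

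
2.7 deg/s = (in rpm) 0.45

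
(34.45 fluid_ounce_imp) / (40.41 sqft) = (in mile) 1.62e-07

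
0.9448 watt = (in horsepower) 0.001267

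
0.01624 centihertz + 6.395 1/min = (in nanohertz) 1.067e+08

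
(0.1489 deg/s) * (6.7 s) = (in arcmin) 59.86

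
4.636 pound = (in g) 2103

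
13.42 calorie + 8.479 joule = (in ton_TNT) 1.545e-08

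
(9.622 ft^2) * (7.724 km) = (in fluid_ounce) 2.335e+08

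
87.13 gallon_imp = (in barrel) 2.491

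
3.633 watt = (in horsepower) 0.004872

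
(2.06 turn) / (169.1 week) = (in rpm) 1.209e-06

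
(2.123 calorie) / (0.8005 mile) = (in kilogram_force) 0.0007031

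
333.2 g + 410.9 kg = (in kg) 411.2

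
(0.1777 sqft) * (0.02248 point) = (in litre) 0.0001309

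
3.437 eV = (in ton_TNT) 1.316e-28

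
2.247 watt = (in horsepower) 0.003013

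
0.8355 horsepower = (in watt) 623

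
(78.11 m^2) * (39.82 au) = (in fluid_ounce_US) 1.573e+19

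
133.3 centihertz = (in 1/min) 79.98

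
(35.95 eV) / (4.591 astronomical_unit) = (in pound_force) 1.885e-30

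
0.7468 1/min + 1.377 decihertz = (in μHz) 1.501e+05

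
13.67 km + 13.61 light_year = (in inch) 5.069e+18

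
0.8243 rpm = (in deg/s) 4.946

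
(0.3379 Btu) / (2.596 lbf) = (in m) 30.87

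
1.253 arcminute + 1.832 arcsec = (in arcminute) 1.284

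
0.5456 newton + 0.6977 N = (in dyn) 1.243e+05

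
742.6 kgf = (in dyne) 7.282e+08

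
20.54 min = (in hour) 0.3423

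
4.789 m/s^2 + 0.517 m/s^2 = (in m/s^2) 5.306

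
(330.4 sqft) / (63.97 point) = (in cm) 1.36e+05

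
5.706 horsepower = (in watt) 4255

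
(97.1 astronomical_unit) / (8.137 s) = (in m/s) 1.785e+12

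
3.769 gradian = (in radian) 0.0592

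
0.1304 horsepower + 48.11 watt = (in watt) 145.3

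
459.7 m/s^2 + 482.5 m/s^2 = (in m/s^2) 942.2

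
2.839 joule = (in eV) 1.772e+19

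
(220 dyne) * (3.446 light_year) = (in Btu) 6.798e+10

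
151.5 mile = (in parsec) 7.902e-12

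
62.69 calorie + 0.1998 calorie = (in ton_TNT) 6.289e-08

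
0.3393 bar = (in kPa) 33.93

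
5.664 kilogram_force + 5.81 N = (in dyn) 6.135e+06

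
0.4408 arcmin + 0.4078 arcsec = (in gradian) 0.008289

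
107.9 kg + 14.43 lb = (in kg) 114.4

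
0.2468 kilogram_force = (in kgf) 0.2468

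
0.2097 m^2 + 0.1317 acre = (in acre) 0.1318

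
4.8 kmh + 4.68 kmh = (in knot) 5.119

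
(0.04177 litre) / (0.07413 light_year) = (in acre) 1.472e-23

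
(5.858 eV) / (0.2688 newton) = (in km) 3.492e-21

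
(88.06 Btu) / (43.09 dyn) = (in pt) 6.112e+11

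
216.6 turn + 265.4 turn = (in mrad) 3.028e+06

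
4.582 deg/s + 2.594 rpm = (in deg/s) 20.15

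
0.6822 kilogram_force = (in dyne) 6.69e+05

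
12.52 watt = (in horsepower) 0.01679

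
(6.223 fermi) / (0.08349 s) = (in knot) 1.449e-13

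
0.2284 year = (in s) 7.203e+06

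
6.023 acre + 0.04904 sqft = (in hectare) 2.437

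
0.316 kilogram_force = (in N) 3.099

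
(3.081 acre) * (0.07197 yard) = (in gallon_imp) 1.805e+05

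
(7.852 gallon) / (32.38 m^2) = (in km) 9.179e-07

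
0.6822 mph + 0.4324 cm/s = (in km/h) 1.113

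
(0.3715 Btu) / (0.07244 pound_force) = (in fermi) 1.216e+18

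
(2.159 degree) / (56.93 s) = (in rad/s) 0.0006619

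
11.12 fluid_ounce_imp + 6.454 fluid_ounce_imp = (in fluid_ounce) 16.88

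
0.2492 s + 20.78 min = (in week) 0.002062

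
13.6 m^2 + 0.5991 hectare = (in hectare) 0.6005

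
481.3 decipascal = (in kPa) 0.04813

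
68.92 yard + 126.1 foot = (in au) 6.782e-10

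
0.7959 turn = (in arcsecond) 1.031e+06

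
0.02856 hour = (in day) 0.00119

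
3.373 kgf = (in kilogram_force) 3.373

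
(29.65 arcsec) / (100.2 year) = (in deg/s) 2.606e-12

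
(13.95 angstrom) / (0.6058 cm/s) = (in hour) 6.397e-11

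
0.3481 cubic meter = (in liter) 348.1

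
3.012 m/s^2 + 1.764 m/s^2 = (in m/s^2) 4.776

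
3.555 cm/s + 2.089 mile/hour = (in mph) 2.169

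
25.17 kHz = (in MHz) 0.02517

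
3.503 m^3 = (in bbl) 22.03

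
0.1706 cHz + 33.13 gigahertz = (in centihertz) 3.313e+12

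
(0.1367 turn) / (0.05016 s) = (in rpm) 163.5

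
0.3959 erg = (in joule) 3.959e-08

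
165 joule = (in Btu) 0.1564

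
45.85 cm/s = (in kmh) 1.651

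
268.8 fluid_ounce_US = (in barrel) 0.05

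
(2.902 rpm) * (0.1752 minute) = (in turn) 0.5084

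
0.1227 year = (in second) 3.869e+06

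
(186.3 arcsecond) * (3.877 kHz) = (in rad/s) 3.502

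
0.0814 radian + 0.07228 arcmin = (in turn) 0.01296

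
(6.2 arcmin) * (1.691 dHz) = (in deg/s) 0.01747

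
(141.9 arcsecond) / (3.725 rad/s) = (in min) 3.078e-06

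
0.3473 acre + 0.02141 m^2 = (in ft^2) 1.513e+04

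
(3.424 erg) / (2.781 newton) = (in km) 1.231e-10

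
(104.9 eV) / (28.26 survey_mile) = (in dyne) 3.695e-17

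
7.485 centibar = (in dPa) 7.485e+04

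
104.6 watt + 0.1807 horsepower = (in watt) 239.3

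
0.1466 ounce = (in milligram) 4156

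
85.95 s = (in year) 2.725e-06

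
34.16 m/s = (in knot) 66.4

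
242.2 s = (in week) 0.0004005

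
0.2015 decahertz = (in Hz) 2.015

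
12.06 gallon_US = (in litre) 45.65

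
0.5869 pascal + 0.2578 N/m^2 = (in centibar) 0.0008447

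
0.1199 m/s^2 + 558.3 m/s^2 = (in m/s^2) 558.4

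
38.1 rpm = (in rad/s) 3.99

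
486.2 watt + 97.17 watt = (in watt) 583.4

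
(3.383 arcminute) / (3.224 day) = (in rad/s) 3.533e-09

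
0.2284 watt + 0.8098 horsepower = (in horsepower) 0.8101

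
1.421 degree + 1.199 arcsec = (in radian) 0.02481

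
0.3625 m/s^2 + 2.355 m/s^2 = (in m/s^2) 2.717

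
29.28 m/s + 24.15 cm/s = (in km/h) 106.3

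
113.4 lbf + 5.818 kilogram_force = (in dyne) 5.615e+07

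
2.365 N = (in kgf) 0.2412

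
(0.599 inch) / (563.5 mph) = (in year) 1.915e-12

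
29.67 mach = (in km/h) 3.637e+04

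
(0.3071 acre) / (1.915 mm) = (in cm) 6.49e+07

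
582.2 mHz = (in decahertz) 0.05822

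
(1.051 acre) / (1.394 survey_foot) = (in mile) 6.22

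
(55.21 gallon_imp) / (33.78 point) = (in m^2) 21.06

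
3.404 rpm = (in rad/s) 0.3565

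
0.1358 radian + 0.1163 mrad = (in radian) 0.1359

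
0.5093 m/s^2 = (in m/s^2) 0.5093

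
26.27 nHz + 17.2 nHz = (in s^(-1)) 4.347e-08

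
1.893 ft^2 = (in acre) 4.346e-05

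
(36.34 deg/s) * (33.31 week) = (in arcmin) 4.393e+10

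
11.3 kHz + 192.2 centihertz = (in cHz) 1.13e+06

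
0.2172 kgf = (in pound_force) 0.4788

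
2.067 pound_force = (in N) 9.194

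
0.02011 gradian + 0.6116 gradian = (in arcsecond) 2047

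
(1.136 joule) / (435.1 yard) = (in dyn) 285.5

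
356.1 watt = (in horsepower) 0.4775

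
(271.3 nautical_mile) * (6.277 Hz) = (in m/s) 3.154e+06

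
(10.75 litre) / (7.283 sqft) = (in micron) 1.589e+04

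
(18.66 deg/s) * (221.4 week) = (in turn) 6.941e+06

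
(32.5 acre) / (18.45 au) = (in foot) 1.563e-07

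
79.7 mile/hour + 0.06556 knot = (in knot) 69.32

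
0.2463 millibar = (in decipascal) 246.3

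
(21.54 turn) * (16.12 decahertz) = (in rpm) 2.083e+05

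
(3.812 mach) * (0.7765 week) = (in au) 0.004075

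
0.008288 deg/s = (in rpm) 0.001381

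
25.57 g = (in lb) 0.05637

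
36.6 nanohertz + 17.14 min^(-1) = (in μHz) 2.857e+05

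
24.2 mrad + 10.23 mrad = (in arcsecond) 7102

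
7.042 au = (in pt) 2.986e+15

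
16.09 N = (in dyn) 1.609e+06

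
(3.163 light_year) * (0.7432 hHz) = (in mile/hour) 4.975e+18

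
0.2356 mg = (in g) 0.0002356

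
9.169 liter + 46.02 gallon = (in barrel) 1.153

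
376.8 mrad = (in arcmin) 1295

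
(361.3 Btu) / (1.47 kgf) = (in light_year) 2.795e-12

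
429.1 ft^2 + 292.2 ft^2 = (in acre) 0.01656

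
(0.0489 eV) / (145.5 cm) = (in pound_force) 1.211e-21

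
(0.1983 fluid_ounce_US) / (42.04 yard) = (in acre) 3.77e-11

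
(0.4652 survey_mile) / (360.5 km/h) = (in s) 7.476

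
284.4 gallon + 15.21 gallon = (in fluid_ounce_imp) 3.992e+04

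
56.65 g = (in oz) 1.998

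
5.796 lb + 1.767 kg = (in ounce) 155.1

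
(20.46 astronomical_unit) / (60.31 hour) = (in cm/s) 1.41e+09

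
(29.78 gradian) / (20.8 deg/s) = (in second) 1.289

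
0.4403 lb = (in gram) 199.7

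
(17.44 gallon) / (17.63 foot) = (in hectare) 1.229e-06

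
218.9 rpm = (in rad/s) 22.92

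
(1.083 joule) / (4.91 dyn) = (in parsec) 7.148e-13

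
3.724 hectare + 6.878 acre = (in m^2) 6.507e+04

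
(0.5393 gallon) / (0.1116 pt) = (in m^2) 51.85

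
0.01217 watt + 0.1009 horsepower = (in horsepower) 0.1009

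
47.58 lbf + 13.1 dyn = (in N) 211.6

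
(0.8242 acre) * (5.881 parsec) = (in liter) 6.053e+23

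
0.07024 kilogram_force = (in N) 0.6888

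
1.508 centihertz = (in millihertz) 15.08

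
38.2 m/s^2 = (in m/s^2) 38.2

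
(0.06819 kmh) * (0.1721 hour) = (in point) 3.327e+04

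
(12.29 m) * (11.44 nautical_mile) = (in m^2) 2.604e+05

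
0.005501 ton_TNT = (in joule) 2.302e+07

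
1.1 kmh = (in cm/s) 30.56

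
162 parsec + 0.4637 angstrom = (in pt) 1.417e+22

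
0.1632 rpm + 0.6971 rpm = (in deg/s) 5.162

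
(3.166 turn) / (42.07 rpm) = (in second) 4.515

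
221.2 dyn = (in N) 0.002212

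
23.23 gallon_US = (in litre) 87.94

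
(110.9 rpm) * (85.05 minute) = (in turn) 9432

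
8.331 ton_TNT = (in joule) 3.486e+10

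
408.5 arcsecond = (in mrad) 1.98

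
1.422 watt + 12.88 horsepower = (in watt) 9606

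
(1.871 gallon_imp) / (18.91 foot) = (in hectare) 1.476e-07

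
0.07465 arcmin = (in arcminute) 0.07465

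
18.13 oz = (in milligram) 5.14e+05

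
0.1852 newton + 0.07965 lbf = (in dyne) 5.395e+04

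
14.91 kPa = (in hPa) 149.1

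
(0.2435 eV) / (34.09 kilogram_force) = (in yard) 1.276e-22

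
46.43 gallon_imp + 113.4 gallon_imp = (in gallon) 191.9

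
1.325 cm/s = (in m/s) 0.01325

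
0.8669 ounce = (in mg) 2.458e+04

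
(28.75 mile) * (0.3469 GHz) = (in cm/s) 1.605e+15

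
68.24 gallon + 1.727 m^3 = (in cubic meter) 1.985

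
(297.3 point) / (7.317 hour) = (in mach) 1.169e-08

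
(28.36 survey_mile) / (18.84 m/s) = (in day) 0.02804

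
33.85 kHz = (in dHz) 3.385e+05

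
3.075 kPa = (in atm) 0.03035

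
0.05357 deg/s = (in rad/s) 0.000935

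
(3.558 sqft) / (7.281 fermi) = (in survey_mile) 2.821e+10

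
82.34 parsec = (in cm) 2.541e+20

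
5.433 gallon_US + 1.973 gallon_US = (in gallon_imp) 6.167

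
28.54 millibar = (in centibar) 2.854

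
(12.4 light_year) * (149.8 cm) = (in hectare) 1.757e+13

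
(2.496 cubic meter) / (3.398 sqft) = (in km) 0.007907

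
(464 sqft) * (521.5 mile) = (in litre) 3.618e+10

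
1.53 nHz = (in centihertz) 1.53e-07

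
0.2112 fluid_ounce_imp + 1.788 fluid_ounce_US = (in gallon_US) 0.01555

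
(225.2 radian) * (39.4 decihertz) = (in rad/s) 887.3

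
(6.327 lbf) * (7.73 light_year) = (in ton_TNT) 4.919e+08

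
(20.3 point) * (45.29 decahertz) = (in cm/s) 324.3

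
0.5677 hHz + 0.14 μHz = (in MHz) 5.677e-05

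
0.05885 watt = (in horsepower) 7.892e-05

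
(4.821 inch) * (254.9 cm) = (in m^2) 0.3121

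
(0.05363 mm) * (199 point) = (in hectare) 3.765e-10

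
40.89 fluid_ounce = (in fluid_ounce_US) 40.89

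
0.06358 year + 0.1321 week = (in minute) 3.475e+04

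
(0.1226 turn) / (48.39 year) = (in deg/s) 2.892e-08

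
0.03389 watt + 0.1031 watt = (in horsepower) 0.0001837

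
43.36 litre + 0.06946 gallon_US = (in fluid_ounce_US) 1475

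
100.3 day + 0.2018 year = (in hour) 4175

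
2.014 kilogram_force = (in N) 19.75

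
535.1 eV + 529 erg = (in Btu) 5.014e-08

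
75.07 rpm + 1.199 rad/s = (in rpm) 86.52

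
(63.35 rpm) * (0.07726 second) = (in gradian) 32.63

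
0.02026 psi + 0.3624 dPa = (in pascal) 139.7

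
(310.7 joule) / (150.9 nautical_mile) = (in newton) 0.001112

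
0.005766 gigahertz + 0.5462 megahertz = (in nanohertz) 6.312e+15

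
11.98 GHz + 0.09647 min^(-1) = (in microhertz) 1.198e+16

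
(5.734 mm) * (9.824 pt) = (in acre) 4.911e-09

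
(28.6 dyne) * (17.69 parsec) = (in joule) 1.561e+14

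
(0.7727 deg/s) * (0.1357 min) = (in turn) 0.01748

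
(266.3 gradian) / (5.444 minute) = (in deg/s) 0.7337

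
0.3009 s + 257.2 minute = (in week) 0.02552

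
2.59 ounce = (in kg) 0.07343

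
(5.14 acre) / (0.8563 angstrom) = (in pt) 6.886e+17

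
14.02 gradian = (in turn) 0.03505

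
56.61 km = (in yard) 6.191e+04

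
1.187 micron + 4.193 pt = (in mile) 9.199e-07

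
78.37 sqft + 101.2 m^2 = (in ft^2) 1168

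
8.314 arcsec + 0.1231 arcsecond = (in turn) 6.51e-06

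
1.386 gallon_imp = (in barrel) 0.03963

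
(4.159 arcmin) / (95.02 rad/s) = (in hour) 3.537e-09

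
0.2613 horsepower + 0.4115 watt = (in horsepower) 0.2619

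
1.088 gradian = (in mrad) 17.09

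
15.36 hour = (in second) 5.53e+04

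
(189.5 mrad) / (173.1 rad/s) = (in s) 0.001095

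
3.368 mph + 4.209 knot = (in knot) 7.136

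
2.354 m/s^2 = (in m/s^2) 2.354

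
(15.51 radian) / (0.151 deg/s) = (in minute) 98.09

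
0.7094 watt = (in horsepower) 0.0009513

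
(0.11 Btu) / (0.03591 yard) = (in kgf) 360.4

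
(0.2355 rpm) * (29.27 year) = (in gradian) 1.449e+09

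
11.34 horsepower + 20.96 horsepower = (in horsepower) 32.3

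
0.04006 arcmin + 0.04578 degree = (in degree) 0.04645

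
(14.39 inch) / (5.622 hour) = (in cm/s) 0.001806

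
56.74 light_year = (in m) 5.368e+17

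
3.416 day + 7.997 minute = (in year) 0.009374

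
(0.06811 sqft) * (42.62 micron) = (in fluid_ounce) 0.009119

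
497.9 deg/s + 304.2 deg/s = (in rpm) 133.7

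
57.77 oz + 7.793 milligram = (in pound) 3.611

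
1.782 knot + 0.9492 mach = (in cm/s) 3.241e+04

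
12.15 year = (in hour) 1.064e+05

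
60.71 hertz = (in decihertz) 607.1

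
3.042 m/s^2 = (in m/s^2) 3.042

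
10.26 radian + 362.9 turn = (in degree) 1.312e+05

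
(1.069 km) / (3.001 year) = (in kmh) 4.066e-05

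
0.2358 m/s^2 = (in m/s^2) 0.2358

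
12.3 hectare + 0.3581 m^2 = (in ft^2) 1.324e+06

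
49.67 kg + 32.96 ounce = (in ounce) 1785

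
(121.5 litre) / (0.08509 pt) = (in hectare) 0.4048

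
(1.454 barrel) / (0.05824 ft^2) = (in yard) 46.72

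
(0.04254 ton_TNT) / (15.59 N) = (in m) 1.142e+07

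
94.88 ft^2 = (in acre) 0.002178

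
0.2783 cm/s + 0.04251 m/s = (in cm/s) 4.529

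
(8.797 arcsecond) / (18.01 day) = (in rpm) 2.617e-10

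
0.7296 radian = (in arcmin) 2508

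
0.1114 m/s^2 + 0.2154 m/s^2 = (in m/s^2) 0.3268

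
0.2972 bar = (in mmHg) 222.9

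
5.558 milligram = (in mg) 5.558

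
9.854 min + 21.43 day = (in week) 3.062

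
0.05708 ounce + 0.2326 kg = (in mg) 2.342e+05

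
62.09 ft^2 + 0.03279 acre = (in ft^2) 1490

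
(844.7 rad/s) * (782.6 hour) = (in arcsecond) 4.909e+14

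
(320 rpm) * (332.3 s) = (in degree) 6.38e+05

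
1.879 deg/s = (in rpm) 0.3132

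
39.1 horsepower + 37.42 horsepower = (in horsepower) 76.52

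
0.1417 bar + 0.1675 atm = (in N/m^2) 3.114e+04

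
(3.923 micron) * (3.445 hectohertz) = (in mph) 0.003023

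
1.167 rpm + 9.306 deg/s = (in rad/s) 0.2846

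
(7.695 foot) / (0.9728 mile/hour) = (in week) 8.917e-06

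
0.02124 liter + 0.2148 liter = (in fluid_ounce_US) 7.981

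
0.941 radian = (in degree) 53.92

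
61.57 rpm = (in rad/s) 6.448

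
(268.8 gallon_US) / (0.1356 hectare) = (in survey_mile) 4.663e-07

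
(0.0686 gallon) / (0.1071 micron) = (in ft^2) 2.61e+04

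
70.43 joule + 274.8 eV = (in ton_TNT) 1.683e-08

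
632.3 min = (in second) 3.794e+04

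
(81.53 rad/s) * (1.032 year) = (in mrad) 2.653e+12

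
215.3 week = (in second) 1.302e+08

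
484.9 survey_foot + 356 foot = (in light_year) 2.709e-14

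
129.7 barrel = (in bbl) 129.7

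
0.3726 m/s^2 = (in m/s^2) 0.3726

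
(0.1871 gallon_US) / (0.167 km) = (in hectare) 4.241e-10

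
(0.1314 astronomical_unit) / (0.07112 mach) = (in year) 25.74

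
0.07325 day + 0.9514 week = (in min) 9696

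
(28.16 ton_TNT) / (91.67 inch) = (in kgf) 5.16e+09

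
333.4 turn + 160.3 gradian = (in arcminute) 7.21e+06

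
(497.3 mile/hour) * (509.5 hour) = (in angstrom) 4.078e+18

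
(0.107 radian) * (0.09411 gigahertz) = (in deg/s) 5.77e+08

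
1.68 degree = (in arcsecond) 6048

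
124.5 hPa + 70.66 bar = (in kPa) 7078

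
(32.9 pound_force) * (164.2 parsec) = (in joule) 7.415e+20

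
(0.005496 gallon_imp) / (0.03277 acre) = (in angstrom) 1884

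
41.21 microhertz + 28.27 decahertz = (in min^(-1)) 1.696e+04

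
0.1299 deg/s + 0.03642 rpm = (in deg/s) 0.3484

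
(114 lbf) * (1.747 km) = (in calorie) 2.117e+05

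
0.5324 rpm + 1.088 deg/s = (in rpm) 0.7137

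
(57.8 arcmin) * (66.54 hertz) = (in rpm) 10.68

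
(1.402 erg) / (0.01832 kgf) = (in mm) 0.0007804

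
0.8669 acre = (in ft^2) 3.776e+04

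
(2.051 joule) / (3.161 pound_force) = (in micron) 1.459e+05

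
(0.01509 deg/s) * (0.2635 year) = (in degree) 1.254e+05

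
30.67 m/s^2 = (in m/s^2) 30.67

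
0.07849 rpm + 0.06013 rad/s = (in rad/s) 0.06835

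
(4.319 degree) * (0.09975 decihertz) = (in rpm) 0.00718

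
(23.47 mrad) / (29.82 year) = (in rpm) 2.383e-10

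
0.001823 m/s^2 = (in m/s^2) 0.001823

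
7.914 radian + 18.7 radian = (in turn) 4.236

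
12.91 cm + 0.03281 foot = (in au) 9.298e-13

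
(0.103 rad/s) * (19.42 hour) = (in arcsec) 1.485e+09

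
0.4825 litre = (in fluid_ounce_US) 16.32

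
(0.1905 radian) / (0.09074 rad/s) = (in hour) 0.0005832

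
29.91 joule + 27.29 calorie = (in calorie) 34.44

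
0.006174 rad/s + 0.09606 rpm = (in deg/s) 0.9301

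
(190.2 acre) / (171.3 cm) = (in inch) 1.769e+07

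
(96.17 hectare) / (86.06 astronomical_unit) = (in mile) 4.642e-11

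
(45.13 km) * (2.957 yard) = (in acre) 30.15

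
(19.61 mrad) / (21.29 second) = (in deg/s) 0.05277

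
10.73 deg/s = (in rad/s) 0.1873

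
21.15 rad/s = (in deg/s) 1212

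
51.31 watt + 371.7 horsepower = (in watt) 2.772e+05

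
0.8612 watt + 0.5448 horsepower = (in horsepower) 0.546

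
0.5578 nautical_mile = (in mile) 0.6419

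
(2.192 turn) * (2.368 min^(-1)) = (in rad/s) 0.5436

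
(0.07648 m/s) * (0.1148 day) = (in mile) 0.4714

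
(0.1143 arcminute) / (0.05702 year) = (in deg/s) 1.059e-09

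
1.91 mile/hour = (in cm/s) 85.38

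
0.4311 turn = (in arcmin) 9312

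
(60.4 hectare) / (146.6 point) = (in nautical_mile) 6306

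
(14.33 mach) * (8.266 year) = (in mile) 7.903e+08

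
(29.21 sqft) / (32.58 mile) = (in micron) 51.76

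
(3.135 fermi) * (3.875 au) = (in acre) 4.491e-07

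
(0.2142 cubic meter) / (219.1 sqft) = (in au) 7.034e-14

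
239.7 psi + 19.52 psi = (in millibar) 1.787e+04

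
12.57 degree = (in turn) 0.03492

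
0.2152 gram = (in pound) 0.0004744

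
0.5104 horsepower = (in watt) 380.6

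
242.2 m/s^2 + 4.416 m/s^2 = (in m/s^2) 246.6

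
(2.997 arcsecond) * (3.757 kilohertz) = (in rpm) 0.5213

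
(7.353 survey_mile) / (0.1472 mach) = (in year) 7.487e-06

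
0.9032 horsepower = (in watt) 673.5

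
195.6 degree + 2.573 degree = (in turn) 0.5505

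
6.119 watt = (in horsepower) 0.008206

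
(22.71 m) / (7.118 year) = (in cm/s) 1.012e-05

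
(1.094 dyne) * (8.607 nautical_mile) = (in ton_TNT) 4.168e-11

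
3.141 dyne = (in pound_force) 7.061e-06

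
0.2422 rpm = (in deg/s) 1.453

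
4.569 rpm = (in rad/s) 0.4785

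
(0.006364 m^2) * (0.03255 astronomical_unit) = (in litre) 3.099e+10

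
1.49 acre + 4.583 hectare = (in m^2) 5.186e+04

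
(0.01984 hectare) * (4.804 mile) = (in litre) 1.534e+09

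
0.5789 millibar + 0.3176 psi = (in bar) 0.02248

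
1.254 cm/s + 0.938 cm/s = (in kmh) 0.07891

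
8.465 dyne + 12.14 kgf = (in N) 119.1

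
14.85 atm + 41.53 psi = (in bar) 17.91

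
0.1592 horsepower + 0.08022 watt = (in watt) 118.8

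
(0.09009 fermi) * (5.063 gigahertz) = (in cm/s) 4.561e-05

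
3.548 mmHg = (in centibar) 0.473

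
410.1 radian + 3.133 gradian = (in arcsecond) 8.46e+07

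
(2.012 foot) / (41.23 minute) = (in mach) 7.281e-07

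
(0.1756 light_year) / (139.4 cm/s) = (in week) 1.97e+09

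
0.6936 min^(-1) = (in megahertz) 1.156e-08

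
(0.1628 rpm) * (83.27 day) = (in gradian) 7.808e+06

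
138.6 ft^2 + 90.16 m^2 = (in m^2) 103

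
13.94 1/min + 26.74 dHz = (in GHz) 2.906e-09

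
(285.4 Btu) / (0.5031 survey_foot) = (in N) 1.964e+06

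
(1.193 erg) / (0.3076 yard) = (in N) 4.241e-07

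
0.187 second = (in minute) 0.003117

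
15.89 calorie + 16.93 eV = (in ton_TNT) 1.589e-08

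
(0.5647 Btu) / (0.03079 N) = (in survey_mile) 12.02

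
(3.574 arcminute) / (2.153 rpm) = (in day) 5.337e-08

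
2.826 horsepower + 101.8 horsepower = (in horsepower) 104.6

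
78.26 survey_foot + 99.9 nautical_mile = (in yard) 2.024e+05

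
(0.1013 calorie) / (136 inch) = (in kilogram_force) 0.01251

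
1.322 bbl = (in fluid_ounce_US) 7107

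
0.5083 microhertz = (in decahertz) 5.083e-08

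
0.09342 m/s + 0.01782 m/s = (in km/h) 0.4005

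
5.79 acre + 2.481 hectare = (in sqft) 5.193e+05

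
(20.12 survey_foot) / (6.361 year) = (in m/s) 3.057e-08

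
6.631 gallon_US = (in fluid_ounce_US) 848.8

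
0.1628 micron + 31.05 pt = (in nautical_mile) 5.915e-06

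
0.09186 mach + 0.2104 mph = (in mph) 70.18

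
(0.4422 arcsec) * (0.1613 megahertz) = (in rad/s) 0.3458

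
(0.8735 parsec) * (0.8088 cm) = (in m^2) 2.18e+14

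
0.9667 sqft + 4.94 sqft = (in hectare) 5.488e-05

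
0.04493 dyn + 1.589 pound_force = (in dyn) 7.068e+05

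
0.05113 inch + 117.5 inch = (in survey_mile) 0.001855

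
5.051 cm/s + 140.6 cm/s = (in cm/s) 145.7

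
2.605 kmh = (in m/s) 0.7236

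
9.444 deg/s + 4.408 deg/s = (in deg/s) 13.85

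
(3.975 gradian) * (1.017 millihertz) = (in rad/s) 6.35e-05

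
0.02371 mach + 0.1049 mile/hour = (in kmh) 29.23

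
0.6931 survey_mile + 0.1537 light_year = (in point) 4.122e+18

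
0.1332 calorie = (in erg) 5.573e+06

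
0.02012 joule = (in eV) 1.256e+17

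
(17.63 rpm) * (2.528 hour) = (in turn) 2674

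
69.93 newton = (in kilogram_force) 7.131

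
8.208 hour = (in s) 2.955e+04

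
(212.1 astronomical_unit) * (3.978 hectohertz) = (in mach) 3.707e+13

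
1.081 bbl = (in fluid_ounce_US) 5811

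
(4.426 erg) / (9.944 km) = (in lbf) 1.001e-11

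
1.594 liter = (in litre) 1.594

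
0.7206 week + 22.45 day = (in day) 27.49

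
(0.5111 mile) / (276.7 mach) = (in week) 1.443e-08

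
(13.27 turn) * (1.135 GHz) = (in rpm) 9.037e+11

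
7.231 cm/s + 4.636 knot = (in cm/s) 245.7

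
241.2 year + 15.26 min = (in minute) 1.268e+08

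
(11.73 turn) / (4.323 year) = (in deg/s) 3.097e-05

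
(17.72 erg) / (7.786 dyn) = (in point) 64.51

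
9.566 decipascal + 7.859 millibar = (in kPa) 0.7869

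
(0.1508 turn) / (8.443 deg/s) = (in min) 0.1072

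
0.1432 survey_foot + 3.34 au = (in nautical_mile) 2.698e+08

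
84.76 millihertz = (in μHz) 8.476e+04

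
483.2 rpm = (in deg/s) 2899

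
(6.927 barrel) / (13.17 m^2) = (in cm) 8.362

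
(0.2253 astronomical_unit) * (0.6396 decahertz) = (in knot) 4.19e+11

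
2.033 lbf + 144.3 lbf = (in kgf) 66.38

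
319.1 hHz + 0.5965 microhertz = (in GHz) 3.191e-05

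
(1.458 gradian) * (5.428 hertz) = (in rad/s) 0.1243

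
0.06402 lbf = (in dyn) 2.848e+04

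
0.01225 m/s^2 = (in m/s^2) 0.01225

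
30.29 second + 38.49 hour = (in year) 0.004395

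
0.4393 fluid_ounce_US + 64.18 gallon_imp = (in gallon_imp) 64.18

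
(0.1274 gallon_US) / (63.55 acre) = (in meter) 1.875e-09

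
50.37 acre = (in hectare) 20.38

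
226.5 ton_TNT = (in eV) 5.915e+30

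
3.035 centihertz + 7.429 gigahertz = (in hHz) 7.429e+07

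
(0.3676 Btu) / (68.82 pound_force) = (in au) 8.469e-12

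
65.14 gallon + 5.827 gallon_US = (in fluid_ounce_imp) 9455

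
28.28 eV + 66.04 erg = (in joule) 6.604e-06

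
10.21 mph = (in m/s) 4.564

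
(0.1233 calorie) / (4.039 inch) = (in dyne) 5.029e+05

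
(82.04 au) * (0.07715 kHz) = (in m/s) 9.469e+14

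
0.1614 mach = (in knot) 106.8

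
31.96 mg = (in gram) 0.03196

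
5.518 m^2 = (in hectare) 0.0005518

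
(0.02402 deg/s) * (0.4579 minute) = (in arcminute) 39.6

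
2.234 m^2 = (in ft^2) 24.05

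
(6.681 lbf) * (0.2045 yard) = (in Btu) 0.005267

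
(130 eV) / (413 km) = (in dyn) 5.043e-18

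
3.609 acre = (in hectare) 1.461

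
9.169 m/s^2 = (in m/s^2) 9.169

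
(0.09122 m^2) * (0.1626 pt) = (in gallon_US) 0.001382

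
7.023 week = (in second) 4.248e+06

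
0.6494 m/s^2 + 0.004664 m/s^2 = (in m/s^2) 0.6541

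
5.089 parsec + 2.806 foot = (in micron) 1.57e+23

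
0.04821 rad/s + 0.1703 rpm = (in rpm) 0.6307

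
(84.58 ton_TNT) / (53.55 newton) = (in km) 6.608e+06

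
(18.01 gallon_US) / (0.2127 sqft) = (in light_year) 3.647e-16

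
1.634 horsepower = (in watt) 1218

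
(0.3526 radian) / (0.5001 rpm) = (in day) 7.793e-05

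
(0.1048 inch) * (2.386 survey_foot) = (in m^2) 0.001936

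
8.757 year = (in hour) 7.671e+04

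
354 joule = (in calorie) 84.61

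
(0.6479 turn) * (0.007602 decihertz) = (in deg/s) 0.1773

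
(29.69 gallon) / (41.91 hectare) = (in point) 0.0007602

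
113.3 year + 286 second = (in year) 113.3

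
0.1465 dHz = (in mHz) 14.65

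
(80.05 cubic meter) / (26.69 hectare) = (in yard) 0.000328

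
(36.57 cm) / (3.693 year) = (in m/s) 3.14e-09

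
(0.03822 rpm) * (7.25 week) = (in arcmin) 6.033e+07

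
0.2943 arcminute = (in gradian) 0.00545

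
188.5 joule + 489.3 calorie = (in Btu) 2.119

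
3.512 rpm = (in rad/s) 0.3678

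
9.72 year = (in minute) 5.109e+06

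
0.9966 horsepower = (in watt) 743.2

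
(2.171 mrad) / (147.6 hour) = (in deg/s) 2.341e-07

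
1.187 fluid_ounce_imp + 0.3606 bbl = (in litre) 57.36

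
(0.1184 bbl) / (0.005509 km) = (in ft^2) 0.03678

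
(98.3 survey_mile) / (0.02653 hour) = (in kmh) 5963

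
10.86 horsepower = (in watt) 8098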